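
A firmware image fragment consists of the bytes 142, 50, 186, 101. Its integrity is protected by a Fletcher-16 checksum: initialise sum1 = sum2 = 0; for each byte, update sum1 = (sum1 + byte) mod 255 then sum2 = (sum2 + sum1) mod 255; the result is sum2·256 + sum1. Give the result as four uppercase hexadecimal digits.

Running sums (mod 255):
  after byte 0 (142): sum1=142, sum2=142
  after byte 1 (50): sum1=192, sum2=79
  after byte 2 (186): sum1=123, sum2=202
  after byte 3 (101): sum1=224, sum2=171
Checksum = sum2·256 + sum1 = 171·256 + 224 = 44000 = 0xABE0.

ABE0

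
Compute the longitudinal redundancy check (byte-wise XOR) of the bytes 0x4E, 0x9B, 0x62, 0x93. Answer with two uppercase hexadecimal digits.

XOR the bytes together:
  start with 0x4E
  0x4E ⊕ 0x9B = 0xD5
  0xD5 ⊕ 0x62 = 0xB7
  0xB7 ⊕ 0x93 = 0x24

24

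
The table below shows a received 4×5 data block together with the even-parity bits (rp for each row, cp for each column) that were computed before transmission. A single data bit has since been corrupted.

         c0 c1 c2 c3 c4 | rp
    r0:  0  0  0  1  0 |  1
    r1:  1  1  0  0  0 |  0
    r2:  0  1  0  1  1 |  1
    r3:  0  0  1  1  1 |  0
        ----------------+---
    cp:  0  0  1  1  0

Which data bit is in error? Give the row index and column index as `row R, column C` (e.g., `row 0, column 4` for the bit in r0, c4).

Recompute each row's even parity and compare to rp:
  r0: data parity 1, sent rp 1 → ok
  r1: data parity 0, sent rp 0 → ok
  r2: data parity 1, sent rp 1 → ok
  r3: data parity 1, sent rp 0 → mismatch
Recompute each column's even parity and compare to cp:
  c0: data parity 1, sent cp 0 → mismatch
  c1: data parity 0, sent cp 0 → ok
  c2: data parity 1, sent cp 1 → ok
  c3: data parity 1, sent cp 1 → ok
  c4: data parity 0, sent cp 0 → ok
Exactly one row (r3) and one column (c0) fail → the flipped bit is at their intersection.

row 3, column 0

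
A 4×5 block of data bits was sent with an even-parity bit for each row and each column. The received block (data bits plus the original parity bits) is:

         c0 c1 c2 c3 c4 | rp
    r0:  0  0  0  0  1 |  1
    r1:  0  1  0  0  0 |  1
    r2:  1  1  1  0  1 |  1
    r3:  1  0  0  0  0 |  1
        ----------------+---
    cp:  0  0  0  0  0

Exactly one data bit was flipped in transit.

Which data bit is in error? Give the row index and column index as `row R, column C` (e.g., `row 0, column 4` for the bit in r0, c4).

Recompute each row's even parity and compare to rp:
  r0: data parity 1, sent rp 1 → ok
  r1: data parity 1, sent rp 1 → ok
  r2: data parity 0, sent rp 1 → mismatch
  r3: data parity 1, sent rp 1 → ok
Recompute each column's even parity and compare to cp:
  c0: data parity 0, sent cp 0 → ok
  c1: data parity 0, sent cp 0 → ok
  c2: data parity 1, sent cp 0 → mismatch
  c3: data parity 0, sent cp 0 → ok
  c4: data parity 0, sent cp 0 → ok
Exactly one row (r2) and one column (c2) fail → the flipped bit is at their intersection.

row 2, column 2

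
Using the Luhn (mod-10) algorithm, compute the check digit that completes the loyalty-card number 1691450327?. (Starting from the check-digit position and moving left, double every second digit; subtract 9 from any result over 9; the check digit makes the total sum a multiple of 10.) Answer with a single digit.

7

Partial digits right→left: 7 2 3 0 5 4 1 9 6 1
Double every second digit counting from the check-digit position (so the 1st, 3rd, 5th, ... of the partial from the right).
  doubled (with −9 where >9): 5 6 1 2 3 → sum 17
  kept as-is: 2 0 4 9 1 → sum 16
Total = 17 + 16 = 33.
Check digit = (10 − (33 mod 10)) mod 10 = 7.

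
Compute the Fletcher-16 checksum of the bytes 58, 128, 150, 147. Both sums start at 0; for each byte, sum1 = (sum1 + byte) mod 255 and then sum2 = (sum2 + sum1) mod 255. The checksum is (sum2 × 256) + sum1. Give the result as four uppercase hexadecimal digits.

2BE4

Running sums (mod 255):
  after byte 0 (58): sum1=58, sum2=58
  after byte 1 (128): sum1=186, sum2=244
  after byte 2 (150): sum1=81, sum2=70
  after byte 3 (147): sum1=228, sum2=43
Checksum = sum2·256 + sum1 = 43·256 + 228 = 11236 = 0x2BE4.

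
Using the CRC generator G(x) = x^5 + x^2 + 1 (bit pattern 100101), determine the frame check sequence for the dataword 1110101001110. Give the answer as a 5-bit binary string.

Append 5 zeros: 111010100111000000. Divide by 100101 (XOR where the leading bit is 1):
  pos 0: 111010 XOR 100101 = 011111
  pos 1: 111111 XOR 100101 = 011010
  pos 2: 110100 XOR 100101 = 010001
  pos 3: 100010 XOR 100101 = 000111
  pos 6: 111111 XOR 100101 = 011010
  pos 7: 110100 XOR 100101 = 010001
  pos 8: 100010 XOR 100101 = 000111
  pos 11: 111000 XOR 100101 = 011101
  pos 12: 111010 XOR 100101 = 011111
Remainder (last 5 bits) = 11111. This is the CRC / FCS.

11111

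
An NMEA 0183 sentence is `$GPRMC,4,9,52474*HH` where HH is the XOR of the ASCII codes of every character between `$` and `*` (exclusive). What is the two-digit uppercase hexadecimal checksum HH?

5A

XOR the ASCII codes of the payload characters:
  'G' = 0x47 → acc = 0x47
  'P' = 0x50 → acc = 0x17
  'R' = 0x52 → acc = 0x45
  'M' = 0x4D → acc = 0x08
  'C' = 0x43 → acc = 0x4B
  ',' = 0x2C → acc = 0x67
  '4' = 0x34 → acc = 0x53
  ',' = 0x2C → acc = 0x7F
  '9' = 0x39 → acc = 0x46
  ',' = 0x2C → acc = 0x6A
  '5' = 0x35 → acc = 0x5F
  '2' = 0x32 → acc = 0x6D
  '4' = 0x34 → acc = 0x59
  '7' = 0x37 → acc = 0x6E
  '4' = 0x34 → acc = 0x5A
Checksum = 0x5A.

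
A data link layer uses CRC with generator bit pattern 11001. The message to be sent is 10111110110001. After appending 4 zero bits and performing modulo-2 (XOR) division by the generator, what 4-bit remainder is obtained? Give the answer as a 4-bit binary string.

Append 4 zeros: 101111101100010000. Divide by 11001 (XOR where the leading bit is 1):
  pos 0: 10111 XOR 11001 = 01110
  pos 1: 11101 XOR 11001 = 00100
  pos 3: 10010 XOR 11001 = 01011
  pos 4: 10111 XOR 11001 = 01110
  pos 5: 11101 XOR 11001 = 00100
  pos 7: 10000 XOR 11001 = 01001
  pos 8: 10010 XOR 11001 = 01011
  pos 9: 10111 XOR 11001 = 01110
  pos 10: 11100 XOR 11001 = 00101
  pos 12: 10100 XOR 11001 = 01101
  pos 13: 11010 XOR 11001 = 00011
Remainder (last 4 bits) = 0011. This is the CRC / FCS.

0011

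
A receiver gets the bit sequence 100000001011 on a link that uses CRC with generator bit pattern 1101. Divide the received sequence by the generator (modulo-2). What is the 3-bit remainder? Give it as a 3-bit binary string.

001

Modulo-2 division of 100000001011 by 1101:
  pos 0: 1000 XOR 1101 = 0101
  pos 1: 1010 XOR 1101 = 0111
  pos 2: 1110 XOR 1101 = 0011
  pos 4: 1100 XOR 1101 = 0001
  pos 7: 1101 XOR 1101 = 0000
Remainder = 001 (nonzero — an error is detected).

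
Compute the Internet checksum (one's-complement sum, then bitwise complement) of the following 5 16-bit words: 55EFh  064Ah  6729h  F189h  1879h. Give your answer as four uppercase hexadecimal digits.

329A

One's-complement addition (fold any carry out of bit 15 back into bit 0):
  0x55EF + 0x064A = 0x05C39
  0x5C39 + 0x6729 = 0x0C362
  0xC362 + 0xF189 = 0x1B4EB → wrap carry → 0xB4EC
  0xB4EC + 0x1879 = 0x0CD65
One's-complement sum = 0xCD65.
Checksum = ~0xCD65 & 0xFFFF = 0x329A.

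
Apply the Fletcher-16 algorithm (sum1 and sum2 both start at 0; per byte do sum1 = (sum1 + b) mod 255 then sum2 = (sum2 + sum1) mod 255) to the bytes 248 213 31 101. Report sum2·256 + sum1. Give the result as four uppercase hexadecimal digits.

Running sums (mod 255):
  after byte 0 (248): sum1=248, sum2=248
  after byte 1 (213): sum1=206, sum2=199
  after byte 2 (31): sum1=237, sum2=181
  after byte 3 (101): sum1=83, sum2=9
Checksum = sum2·256 + sum1 = 9·256 + 83 = 2387 = 0x0953.

0953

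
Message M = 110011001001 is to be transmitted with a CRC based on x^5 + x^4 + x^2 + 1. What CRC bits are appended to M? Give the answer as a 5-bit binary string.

10010

Append 5 zeros: 11001100100100000. Divide by 110101 (XOR where the leading bit is 1):
  pos 0: 110011 XOR 110101 = 000110
  pos 3: 110001 XOR 110101 = 000100
  pos 6: 100001 XOR 110101 = 010100
  pos 7: 101000 XOR 110101 = 011101
  pos 8: 111010 XOR 110101 = 001111
  pos 10: 111100 XOR 110101 = 001001
Remainder (last 5 bits) = 10010. This is the CRC / FCS.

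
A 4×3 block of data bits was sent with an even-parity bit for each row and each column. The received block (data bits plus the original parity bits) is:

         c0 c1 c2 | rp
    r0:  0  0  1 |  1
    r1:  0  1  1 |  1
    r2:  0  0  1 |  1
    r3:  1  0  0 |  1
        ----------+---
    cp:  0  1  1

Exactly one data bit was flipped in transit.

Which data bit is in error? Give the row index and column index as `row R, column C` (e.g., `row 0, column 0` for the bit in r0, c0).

Recompute each row's even parity and compare to rp:
  r0: data parity 1, sent rp 1 → ok
  r1: data parity 0, sent rp 1 → mismatch
  r2: data parity 1, sent rp 1 → ok
  r3: data parity 1, sent rp 1 → ok
Recompute each column's even parity and compare to cp:
  c0: data parity 1, sent cp 0 → mismatch
  c1: data parity 1, sent cp 1 → ok
  c2: data parity 1, sent cp 1 → ok
Exactly one row (r1) and one column (c0) fail → the flipped bit is at their intersection.

row 1, column 0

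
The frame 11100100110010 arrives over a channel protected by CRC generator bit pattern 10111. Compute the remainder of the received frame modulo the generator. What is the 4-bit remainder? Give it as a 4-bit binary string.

Modulo-2 division of 11100100110010 by 10111:
  pos 0: 11100 XOR 10111 = 01011
  pos 1: 10111 XOR 10111 = 00000
  pos 8: 11001 XOR 10111 = 01110
  pos 9: 11100 XOR 10111 = 01011
Remainder = 1011 (nonzero — an error is detected).

1011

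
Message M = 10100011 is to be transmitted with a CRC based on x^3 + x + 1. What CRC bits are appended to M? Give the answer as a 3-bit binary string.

Append 3 zeros: 10100011000. Divide by 1011 (XOR where the leading bit is 1):
  pos 0: 1010 XOR 1011 = 0001
  pos 3: 1001 XOR 1011 = 0010
  pos 5: 1010 XOR 1011 = 0001
Remainder (last 3 bits) = 100. This is the CRC / FCS.

100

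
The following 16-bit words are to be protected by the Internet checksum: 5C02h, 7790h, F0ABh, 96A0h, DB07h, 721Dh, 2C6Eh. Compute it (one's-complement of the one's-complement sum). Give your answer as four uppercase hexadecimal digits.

One's-complement addition (fold any carry out of bit 15 back into bit 0):
  0x5C02 + 0x7790 = 0x0D392
  0xD392 + 0xF0AB = 0x1C43D → wrap carry → 0xC43E
  0xC43E + 0x96A0 = 0x15ADE → wrap carry → 0x5ADF
  0x5ADF + 0xDB07 = 0x135E6 → wrap carry → 0x35E7
  0x35E7 + 0x721D = 0x0A804
  0xA804 + 0x2C6E = 0x0D472
One's-complement sum = 0xD472.
Checksum = ~0xD472 & 0xFFFF = 0x2B8D.

2B8D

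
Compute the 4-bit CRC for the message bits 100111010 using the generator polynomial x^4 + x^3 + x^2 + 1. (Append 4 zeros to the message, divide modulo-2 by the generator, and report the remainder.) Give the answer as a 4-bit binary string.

0111

Append 4 zeros: 1001110100000. Divide by 11101 (XOR where the leading bit is 1):
  pos 0: 10011 XOR 11101 = 01110
  pos 1: 11101 XOR 11101 = 00000
  pos 7: 10000 XOR 11101 = 01101
  pos 8: 11010 XOR 11101 = 00111
Remainder (last 4 bits) = 0111. This is the CRC / FCS.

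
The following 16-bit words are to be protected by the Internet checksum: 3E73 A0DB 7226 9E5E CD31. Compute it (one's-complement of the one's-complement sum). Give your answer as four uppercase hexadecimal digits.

42FA

One's-complement addition (fold any carry out of bit 15 back into bit 0):
  0x3E73 + 0xA0DB = 0x0DF4E
  0xDF4E + 0x7226 = 0x15174 → wrap carry → 0x5175
  0x5175 + 0x9E5E = 0x0EFD3
  0xEFD3 + 0xCD31 = 0x1BD04 → wrap carry → 0xBD05
One's-complement sum = 0xBD05.
Checksum = ~0xBD05 & 0xFFFF = 0x42FA.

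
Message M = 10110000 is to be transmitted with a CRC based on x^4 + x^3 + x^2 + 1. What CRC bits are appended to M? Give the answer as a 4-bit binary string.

1011

Append 4 zeros: 101100000000. Divide by 11101 (XOR where the leading bit is 1):
  pos 0: 10110 XOR 11101 = 01011
  pos 1: 10110 XOR 11101 = 01011
  pos 2: 10110 XOR 11101 = 01011
  pos 3: 10110 XOR 11101 = 01011
  pos 4: 10110 XOR 11101 = 01011
  pos 5: 10110 XOR 11101 = 01011
  pos 6: 10110 XOR 11101 = 01011
  pos 7: 10110 XOR 11101 = 01011
Remainder (last 4 bits) = 1011. This is the CRC / FCS.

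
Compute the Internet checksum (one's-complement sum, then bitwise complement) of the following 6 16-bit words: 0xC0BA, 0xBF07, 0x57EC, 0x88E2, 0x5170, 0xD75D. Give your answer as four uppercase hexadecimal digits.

76A0

One's-complement addition (fold any carry out of bit 15 back into bit 0):
  0xC0BA + 0xBF07 = 0x17FC1 → wrap carry → 0x7FC2
  0x7FC2 + 0x57EC = 0x0D7AE
  0xD7AE + 0x88E2 = 0x16090 → wrap carry → 0x6091
  0x6091 + 0x5170 = 0x0B201
  0xB201 + 0xD75D = 0x1895E → wrap carry → 0x895F
One's-complement sum = 0x895F.
Checksum = ~0x895F & 0xFFFF = 0x76A0.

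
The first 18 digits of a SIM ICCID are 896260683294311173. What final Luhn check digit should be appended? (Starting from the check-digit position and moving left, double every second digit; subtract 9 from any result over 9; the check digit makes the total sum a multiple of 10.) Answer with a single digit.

Partial digits right→left: 3 7 1 1 1 3 4 9 2 3 8 6 0 6 2 6 9 8
Double every second digit counting from the check-digit position (so the 1st, 3rd, 5th, ... of the partial from the right).
  doubled (with −9 where >9): 6 2 2 8 4 7 0 4 9 → sum 42
  kept as-is: 7 1 3 9 3 6 6 6 8 → sum 49
Total = 42 + 49 = 91.
Check digit = (10 − (91 mod 10)) mod 10 = 9.

9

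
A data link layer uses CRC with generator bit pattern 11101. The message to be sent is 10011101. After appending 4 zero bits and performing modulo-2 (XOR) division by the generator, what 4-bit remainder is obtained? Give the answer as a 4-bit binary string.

1101

Append 4 zeros: 100111010000. Divide by 11101 (XOR where the leading bit is 1):
  pos 0: 10011 XOR 11101 = 01110
  pos 1: 11101 XOR 11101 = 00000
  pos 7: 10000 XOR 11101 = 01101
Remainder (last 4 bits) = 1101. This is the CRC / FCS.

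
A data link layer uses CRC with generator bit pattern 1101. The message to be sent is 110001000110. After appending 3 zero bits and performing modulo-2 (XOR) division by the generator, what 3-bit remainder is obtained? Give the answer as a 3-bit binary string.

Append 3 zeros: 110001000110000. Divide by 1101 (XOR where the leading bit is 1):
  pos 0: 1100 XOR 1101 = 0001
  pos 3: 1010 XOR 1101 = 0111
  pos 4: 1110 XOR 1101 = 0011
  pos 6: 1101 XOR 1101 = 0000
  pos 10: 1000 XOR 1101 = 0101
  pos 11: 1010 XOR 1101 = 0111
Remainder (last 3 bits) = 111. This is the CRC / FCS.

111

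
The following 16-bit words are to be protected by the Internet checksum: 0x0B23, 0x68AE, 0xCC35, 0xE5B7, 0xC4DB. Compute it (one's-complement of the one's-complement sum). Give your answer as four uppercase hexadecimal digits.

One's-complement addition (fold any carry out of bit 15 back into bit 0):
  0x0B23 + 0x68AE = 0x073D1
  0x73D1 + 0xCC35 = 0x14006 → wrap carry → 0x4007
  0x4007 + 0xE5B7 = 0x125BE → wrap carry → 0x25BF
  0x25BF + 0xC4DB = 0x0EA9A
One's-complement sum = 0xEA9A.
Checksum = ~0xEA9A & 0xFFFF = 0x1565.

1565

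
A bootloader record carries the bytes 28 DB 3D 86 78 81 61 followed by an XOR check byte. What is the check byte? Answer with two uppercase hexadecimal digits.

XOR the bytes together:
  start with 0x28
  0x28 ⊕ 0xDB = 0xF3
  0xF3 ⊕ 0x3D = 0xCE
  0xCE ⊕ 0x86 = 0x48
  0x48 ⊕ 0x78 = 0x30
  0x30 ⊕ 0x81 = 0xB1
  0xB1 ⊕ 0x61 = 0xD0

D0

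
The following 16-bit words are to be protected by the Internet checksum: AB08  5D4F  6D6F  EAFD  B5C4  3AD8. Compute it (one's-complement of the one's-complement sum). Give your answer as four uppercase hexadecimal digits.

One's-complement addition (fold any carry out of bit 15 back into bit 0):
  0xAB08 + 0x5D4F = 0x10857 → wrap carry → 0x0858
  0x0858 + 0x6D6F = 0x075C7
  0x75C7 + 0xEAFD = 0x160C4 → wrap carry → 0x60C5
  0x60C5 + 0xB5C4 = 0x11689 → wrap carry → 0x168A
  0x168A + 0x3AD8 = 0x05162
One's-complement sum = 0x5162.
Checksum = ~0x5162 & 0xFFFF = 0xAE9D.

AE9D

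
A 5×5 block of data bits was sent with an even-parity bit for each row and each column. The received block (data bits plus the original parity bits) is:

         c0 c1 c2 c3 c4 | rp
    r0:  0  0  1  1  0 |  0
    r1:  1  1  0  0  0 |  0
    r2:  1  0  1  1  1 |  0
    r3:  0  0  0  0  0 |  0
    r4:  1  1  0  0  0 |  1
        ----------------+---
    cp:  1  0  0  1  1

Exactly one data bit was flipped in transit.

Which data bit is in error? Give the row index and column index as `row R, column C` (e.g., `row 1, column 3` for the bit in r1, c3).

row 4, column 3

Recompute each row's even parity and compare to rp:
  r0: data parity 0, sent rp 0 → ok
  r1: data parity 0, sent rp 0 → ok
  r2: data parity 0, sent rp 0 → ok
  r3: data parity 0, sent rp 0 → ok
  r4: data parity 0, sent rp 1 → mismatch
Recompute each column's even parity and compare to cp:
  c0: data parity 1, sent cp 1 → ok
  c1: data parity 0, sent cp 0 → ok
  c2: data parity 0, sent cp 0 → ok
  c3: data parity 0, sent cp 1 → mismatch
  c4: data parity 1, sent cp 1 → ok
Exactly one row (r4) and one column (c3) fail → the flipped bit is at their intersection.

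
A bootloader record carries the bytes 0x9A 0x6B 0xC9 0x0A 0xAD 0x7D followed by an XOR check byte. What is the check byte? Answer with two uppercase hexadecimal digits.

XOR the bytes together:
  start with 0x9A
  0x9A ⊕ 0x6B = 0xF1
  0xF1 ⊕ 0xC9 = 0x38
  0x38 ⊕ 0x0A = 0x32
  0x32 ⊕ 0xAD = 0x9F
  0x9F ⊕ 0x7D = 0xE2

E2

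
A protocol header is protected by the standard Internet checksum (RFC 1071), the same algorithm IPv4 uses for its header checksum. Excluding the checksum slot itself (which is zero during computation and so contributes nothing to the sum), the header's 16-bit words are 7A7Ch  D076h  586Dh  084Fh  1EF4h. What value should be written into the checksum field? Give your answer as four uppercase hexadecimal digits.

355C

One's-complement addition (fold any carry out of bit 15 back into bit 0):
  0x7A7C + 0xD076 = 0x14AF2 → wrap carry → 0x4AF3
  0x4AF3 + 0x586D = 0x0A360
  0xA360 + 0x084F = 0x0ABAF
  0xABAF + 0x1EF4 = 0x0CAA3
One's-complement sum = 0xCAA3.
Checksum = ~0xCAA3 & 0xFFFF = 0x355C.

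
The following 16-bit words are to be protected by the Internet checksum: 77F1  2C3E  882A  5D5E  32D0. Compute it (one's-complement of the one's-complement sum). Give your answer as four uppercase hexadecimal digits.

4377

One's-complement addition (fold any carry out of bit 15 back into bit 0):
  0x77F1 + 0x2C3E = 0x0A42F
  0xA42F + 0x882A = 0x12C59 → wrap carry → 0x2C5A
  0x2C5A + 0x5D5E = 0x089B8
  0x89B8 + 0x32D0 = 0x0BC88
One's-complement sum = 0xBC88.
Checksum = ~0xBC88 & 0xFFFF = 0x4377.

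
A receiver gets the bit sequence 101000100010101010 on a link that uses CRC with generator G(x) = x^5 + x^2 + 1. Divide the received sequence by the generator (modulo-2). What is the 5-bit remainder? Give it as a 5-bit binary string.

Modulo-2 division of 101000100010101010 by 100101:
  pos 0: 101000 XOR 100101 = 001101
  pos 2: 110110 XOR 100101 = 010011
  pos 3: 100110 XOR 100101 = 000011
  pos 7: 110101 XOR 100101 = 010000
  pos 8: 100000 XOR 100101 = 000101
  pos 11: 101101 XOR 100101 = 001000
Remainder = 10000 (nonzero — an error is detected).

10000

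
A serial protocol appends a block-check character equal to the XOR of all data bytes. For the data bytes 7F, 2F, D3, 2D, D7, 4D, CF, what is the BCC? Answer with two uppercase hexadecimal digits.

FB

XOR the bytes together:
  start with 0x7F
  0x7F ⊕ 0x2F = 0x50
  0x50 ⊕ 0xD3 = 0x83
  0x83 ⊕ 0x2D = 0xAE
  0xAE ⊕ 0xD7 = 0x79
  0x79 ⊕ 0x4D = 0x34
  0x34 ⊕ 0xCF = 0xFB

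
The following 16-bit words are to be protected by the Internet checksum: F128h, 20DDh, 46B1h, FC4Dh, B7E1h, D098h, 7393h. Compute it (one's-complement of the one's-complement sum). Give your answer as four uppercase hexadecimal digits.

AEEC

One's-complement addition (fold any carry out of bit 15 back into bit 0):
  0xF128 + 0x20DD = 0x11205 → wrap carry → 0x1206
  0x1206 + 0x46B1 = 0x058B7
  0x58B7 + 0xFC4D = 0x15504 → wrap carry → 0x5505
  0x5505 + 0xB7E1 = 0x10CE6 → wrap carry → 0x0CE7
  0x0CE7 + 0xD098 = 0x0DD7F
  0xDD7F + 0x7393 = 0x15112 → wrap carry → 0x5113
One's-complement sum = 0x5113.
Checksum = ~0x5113 & 0xFFFF = 0xAEEC.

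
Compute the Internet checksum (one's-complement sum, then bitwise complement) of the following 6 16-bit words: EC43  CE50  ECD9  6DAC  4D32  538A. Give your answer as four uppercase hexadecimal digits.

4A28

One's-complement addition (fold any carry out of bit 15 back into bit 0):
  0xEC43 + 0xCE50 = 0x1BA93 → wrap carry → 0xBA94
  0xBA94 + 0xECD9 = 0x1A76D → wrap carry → 0xA76E
  0xA76E + 0x6DAC = 0x1151A → wrap carry → 0x151B
  0x151B + 0x4D32 = 0x0624D
  0x624D + 0x538A = 0x0B5D7
One's-complement sum = 0xB5D7.
Checksum = ~0xB5D7 & 0xFFFF = 0x4A28.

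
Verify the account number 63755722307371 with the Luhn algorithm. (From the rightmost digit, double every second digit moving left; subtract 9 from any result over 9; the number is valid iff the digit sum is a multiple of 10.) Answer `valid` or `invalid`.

From the right, keep odd positions and double even positions (subtract 9 from any doubled value over 9):
  doubled (positions 2,4,...): 5 5 6 4 1 5 3 → sum 29
  kept (positions 1,3,...): 1 3 0 2 7 5 3 → sum 21
Total = 50.
50 mod 10 = 0, so the number is valid.

valid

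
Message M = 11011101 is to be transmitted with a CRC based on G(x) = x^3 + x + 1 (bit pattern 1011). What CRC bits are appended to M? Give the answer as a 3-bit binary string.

Append 3 zeros: 11011101000. Divide by 1011 (XOR where the leading bit is 1):
  pos 0: 1101 XOR 1011 = 0110
  pos 1: 1101 XOR 1011 = 0110
  pos 2: 1101 XOR 1011 = 0110
  pos 3: 1100 XOR 1011 = 0111
  pos 4: 1111 XOR 1011 = 0100
  pos 5: 1000 XOR 1011 = 0011
  pos 7: 1100 XOR 1011 = 0111
Remainder (last 3 bits) = 111. This is the CRC / FCS.

111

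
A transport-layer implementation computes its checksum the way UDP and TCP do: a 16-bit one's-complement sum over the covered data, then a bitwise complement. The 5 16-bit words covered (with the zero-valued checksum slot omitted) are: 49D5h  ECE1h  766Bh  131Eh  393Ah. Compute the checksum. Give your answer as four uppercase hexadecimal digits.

One's-complement addition (fold any carry out of bit 15 back into bit 0):
  0x49D5 + 0xECE1 = 0x136B6 → wrap carry → 0x36B7
  0x36B7 + 0x766B = 0x0AD22
  0xAD22 + 0x131E = 0x0C040
  0xC040 + 0x393A = 0x0F97A
One's-complement sum = 0xF97A.
Checksum = ~0xF97A & 0xFFFF = 0x0685.

0685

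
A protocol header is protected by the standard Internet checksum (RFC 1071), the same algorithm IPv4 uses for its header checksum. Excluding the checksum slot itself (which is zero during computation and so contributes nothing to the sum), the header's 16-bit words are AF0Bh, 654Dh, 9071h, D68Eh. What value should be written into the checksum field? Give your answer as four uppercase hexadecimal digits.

84A6

One's-complement addition (fold any carry out of bit 15 back into bit 0):
  0xAF0B + 0x654D = 0x11458 → wrap carry → 0x1459
  0x1459 + 0x9071 = 0x0A4CA
  0xA4CA + 0xD68E = 0x17B58 → wrap carry → 0x7B59
One's-complement sum = 0x7B59.
Checksum = ~0x7B59 & 0xFFFF = 0x84A6.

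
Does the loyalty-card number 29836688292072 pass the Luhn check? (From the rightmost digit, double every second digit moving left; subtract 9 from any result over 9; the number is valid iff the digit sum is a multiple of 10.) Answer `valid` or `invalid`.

From the right, keep odd positions and double even positions (subtract 9 from any doubled value over 9):
  doubled (positions 2,4,...): 5 4 4 7 3 7 4 → sum 34
  kept (positions 1,3,...): 2 0 9 8 6 3 9 → sum 37
Total = 71.
71 mod 10 = 1, so the number is invalid.

invalid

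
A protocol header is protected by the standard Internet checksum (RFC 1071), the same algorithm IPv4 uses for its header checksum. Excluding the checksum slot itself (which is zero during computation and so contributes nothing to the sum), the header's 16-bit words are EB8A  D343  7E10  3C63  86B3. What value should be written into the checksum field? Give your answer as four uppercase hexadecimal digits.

000A

One's-complement addition (fold any carry out of bit 15 back into bit 0):
  0xEB8A + 0xD343 = 0x1BECD → wrap carry → 0xBECE
  0xBECE + 0x7E10 = 0x13CDE → wrap carry → 0x3CDF
  0x3CDF + 0x3C63 = 0x07942
  0x7942 + 0x86B3 = 0x0FFF5
One's-complement sum = 0xFFF5.
Checksum = ~0xFFF5 & 0xFFFF = 0x000A.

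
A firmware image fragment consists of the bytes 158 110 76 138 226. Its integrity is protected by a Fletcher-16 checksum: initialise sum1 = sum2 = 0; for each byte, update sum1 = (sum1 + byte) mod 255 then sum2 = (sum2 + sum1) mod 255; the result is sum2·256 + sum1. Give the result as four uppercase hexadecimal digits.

AFC6

Running sums (mod 255):
  after byte 0 (158): sum1=158, sum2=158
  after byte 1 (110): sum1=13, sum2=171
  after byte 2 (76): sum1=89, sum2=5
  after byte 3 (138): sum1=227, sum2=232
  after byte 4 (226): sum1=198, sum2=175
Checksum = sum2·256 + sum1 = 175·256 + 198 = 44998 = 0xAFC6.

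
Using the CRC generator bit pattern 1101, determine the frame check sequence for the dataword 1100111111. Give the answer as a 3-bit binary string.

000

Append 3 zeros: 1100111111000. Divide by 1101 (XOR where the leading bit is 1):
  pos 0: 1100 XOR 1101 = 0001
  pos 3: 1111 XOR 1101 = 0010
  pos 5: 1011 XOR 1101 = 0110
  pos 6: 1101 XOR 1101 = 0000
Remainder (last 3 bits) = 000. This is the CRC / FCS.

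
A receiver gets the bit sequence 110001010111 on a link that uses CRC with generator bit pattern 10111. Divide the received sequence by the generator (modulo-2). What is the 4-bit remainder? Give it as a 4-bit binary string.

0100

Modulo-2 division of 110001010111 by 10111:
  pos 0: 11000 XOR 10111 = 01111
  pos 1: 11111 XOR 10111 = 01000
  pos 2: 10000 XOR 10111 = 00111
  pos 4: 11110 XOR 10111 = 01001
  pos 5: 10011 XOR 10111 = 00100
  pos 7: 10011 XOR 10111 = 00100
Remainder = 0100 (nonzero — an error is detected).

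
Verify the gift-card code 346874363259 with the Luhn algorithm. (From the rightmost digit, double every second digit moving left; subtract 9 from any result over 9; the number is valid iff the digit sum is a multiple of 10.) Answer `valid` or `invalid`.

valid

From the right, keep odd positions and double even positions (subtract 9 from any doubled value over 9):
  doubled (positions 2,4,...): 1 6 6 5 3 6 → sum 27
  kept (positions 1,3,...): 9 2 6 4 8 4 → sum 33
Total = 60.
60 mod 10 = 0, so the number is valid.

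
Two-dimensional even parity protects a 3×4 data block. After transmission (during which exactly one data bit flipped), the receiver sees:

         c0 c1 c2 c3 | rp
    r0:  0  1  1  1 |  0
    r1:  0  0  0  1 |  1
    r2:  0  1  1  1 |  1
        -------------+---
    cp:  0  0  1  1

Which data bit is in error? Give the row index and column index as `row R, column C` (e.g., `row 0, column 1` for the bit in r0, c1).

row 0, column 2

Recompute each row's even parity and compare to rp:
  r0: data parity 1, sent rp 0 → mismatch
  r1: data parity 1, sent rp 1 → ok
  r2: data parity 1, sent rp 1 → ok
Recompute each column's even parity and compare to cp:
  c0: data parity 0, sent cp 0 → ok
  c1: data parity 0, sent cp 0 → ok
  c2: data parity 0, sent cp 1 → mismatch
  c3: data parity 1, sent cp 1 → ok
Exactly one row (r0) and one column (c2) fail → the flipped bit is at their intersection.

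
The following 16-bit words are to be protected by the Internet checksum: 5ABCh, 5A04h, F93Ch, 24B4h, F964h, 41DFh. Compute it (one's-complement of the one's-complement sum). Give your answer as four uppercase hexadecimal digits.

F209

One's-complement addition (fold any carry out of bit 15 back into bit 0):
  0x5ABC + 0x5A04 = 0x0B4C0
  0xB4C0 + 0xF93C = 0x1ADFC → wrap carry → 0xADFD
  0xADFD + 0x24B4 = 0x0D2B1
  0xD2B1 + 0xF964 = 0x1CC15 → wrap carry → 0xCC16
  0xCC16 + 0x41DF = 0x10DF5 → wrap carry → 0x0DF6
One's-complement sum = 0x0DF6.
Checksum = ~0x0DF6 & 0xFFFF = 0xF209.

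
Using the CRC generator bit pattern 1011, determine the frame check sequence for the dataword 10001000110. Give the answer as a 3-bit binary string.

000

Append 3 zeros: 10001000110000. Divide by 1011 (XOR where the leading bit is 1):
  pos 0: 1000 XOR 1011 = 0011
  pos 2: 1110 XOR 1011 = 0101
  pos 3: 1010 XOR 1011 = 0001
  pos 6: 1011 XOR 1011 = 0000
Remainder (last 3 bits) = 000. This is the CRC / FCS.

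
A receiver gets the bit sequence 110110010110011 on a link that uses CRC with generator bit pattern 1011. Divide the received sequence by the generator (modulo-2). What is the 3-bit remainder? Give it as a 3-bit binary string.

Modulo-2 division of 110110010110011 by 1011:
  pos 0: 1101 XOR 1011 = 0110
  pos 1: 1101 XOR 1011 = 0110
  pos 2: 1100 XOR 1011 = 0111
  pos 3: 1110 XOR 1011 = 0101
  pos 4: 1011 XOR 1011 = 0000
  pos 9: 1100 XOR 1011 = 0111
  pos 10: 1111 XOR 1011 = 0100
  pos 11: 1001 XOR 1011 = 0010
Remainder = 010 (nonzero — an error is detected).

010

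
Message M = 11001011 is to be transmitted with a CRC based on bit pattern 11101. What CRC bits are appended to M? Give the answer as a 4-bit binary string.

1110

Append 4 zeros: 110010110000. Divide by 11101 (XOR where the leading bit is 1):
  pos 0: 11001 XOR 11101 = 00100
  pos 2: 10001 XOR 11101 = 01100
  pos 3: 11001 XOR 11101 = 00100
  pos 5: 10000 XOR 11101 = 01101
  pos 6: 11010 XOR 11101 = 00111
Remainder (last 4 bits) = 1110. This is the CRC / FCS.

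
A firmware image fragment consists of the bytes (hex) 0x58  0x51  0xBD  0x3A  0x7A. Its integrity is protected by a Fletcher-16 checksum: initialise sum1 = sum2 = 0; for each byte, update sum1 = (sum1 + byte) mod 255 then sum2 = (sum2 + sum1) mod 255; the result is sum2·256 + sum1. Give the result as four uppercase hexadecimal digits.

271C

Running sums (mod 255):
  after byte 0 (0x58): sum1=88, sum2=88
  after byte 1 (0x51): sum1=169, sum2=2
  after byte 2 (0xBD): sum1=103, sum2=105
  after byte 3 (0x3A): sum1=161, sum2=11
  after byte 4 (0x7A): sum1=28, sum2=39
Checksum = sum2·256 + sum1 = 39·256 + 28 = 10012 = 0x271C.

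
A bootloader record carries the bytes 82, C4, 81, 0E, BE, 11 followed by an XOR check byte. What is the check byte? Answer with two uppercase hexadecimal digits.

XOR the bytes together:
  start with 0x82
  0x82 ⊕ 0xC4 = 0x46
  0x46 ⊕ 0x81 = 0xC7
  0xC7 ⊕ 0x0E = 0xC9
  0xC9 ⊕ 0xBE = 0x77
  0x77 ⊕ 0x11 = 0x66

66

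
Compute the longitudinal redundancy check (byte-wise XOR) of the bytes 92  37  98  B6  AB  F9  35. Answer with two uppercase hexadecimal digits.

EC

XOR the bytes together:
  start with 0x92
  0x92 ⊕ 0x37 = 0xA5
  0xA5 ⊕ 0x98 = 0x3D
  0x3D ⊕ 0xB6 = 0x8B
  0x8B ⊕ 0xAB = 0x20
  0x20 ⊕ 0xF9 = 0xD9
  0xD9 ⊕ 0x35 = 0xEC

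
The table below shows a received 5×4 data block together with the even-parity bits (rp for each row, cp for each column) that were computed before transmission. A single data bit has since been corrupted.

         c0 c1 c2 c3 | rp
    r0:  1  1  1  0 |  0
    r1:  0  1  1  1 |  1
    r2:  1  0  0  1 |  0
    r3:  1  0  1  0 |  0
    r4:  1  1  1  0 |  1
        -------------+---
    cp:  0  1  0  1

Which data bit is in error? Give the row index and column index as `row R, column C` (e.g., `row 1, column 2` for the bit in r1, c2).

row 0, column 3

Recompute each row's even parity and compare to rp:
  r0: data parity 1, sent rp 0 → mismatch
  r1: data parity 1, sent rp 1 → ok
  r2: data parity 0, sent rp 0 → ok
  r3: data parity 0, sent rp 0 → ok
  r4: data parity 1, sent rp 1 → ok
Recompute each column's even parity and compare to cp:
  c0: data parity 0, sent cp 0 → ok
  c1: data parity 1, sent cp 1 → ok
  c2: data parity 0, sent cp 0 → ok
  c3: data parity 0, sent cp 1 → mismatch
Exactly one row (r0) and one column (c3) fail → the flipped bit is at their intersection.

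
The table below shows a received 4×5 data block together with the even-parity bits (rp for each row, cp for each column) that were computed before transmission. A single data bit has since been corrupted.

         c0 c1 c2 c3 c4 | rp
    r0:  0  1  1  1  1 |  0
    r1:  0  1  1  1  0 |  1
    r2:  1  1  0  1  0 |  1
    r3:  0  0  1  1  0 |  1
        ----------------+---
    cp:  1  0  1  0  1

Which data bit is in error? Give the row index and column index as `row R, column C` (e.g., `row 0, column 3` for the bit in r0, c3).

row 3, column 1

Recompute each row's even parity and compare to rp:
  r0: data parity 0, sent rp 0 → ok
  r1: data parity 1, sent rp 1 → ok
  r2: data parity 1, sent rp 1 → ok
  r3: data parity 0, sent rp 1 → mismatch
Recompute each column's even parity and compare to cp:
  c0: data parity 1, sent cp 1 → ok
  c1: data parity 1, sent cp 0 → mismatch
  c2: data parity 1, sent cp 1 → ok
  c3: data parity 0, sent cp 0 → ok
  c4: data parity 1, sent cp 1 → ok
Exactly one row (r3) and one column (c1) fail → the flipped bit is at their intersection.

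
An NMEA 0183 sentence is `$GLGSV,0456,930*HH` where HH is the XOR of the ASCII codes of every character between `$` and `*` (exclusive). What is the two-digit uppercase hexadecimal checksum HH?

74

XOR the ASCII codes of the payload characters:
  'G' = 0x47 → acc = 0x47
  'L' = 0x4C → acc = 0x0B
  'G' = 0x47 → acc = 0x4C
  'S' = 0x53 → acc = 0x1F
  'V' = 0x56 → acc = 0x49
  ',' = 0x2C → acc = 0x65
  '0' = 0x30 → acc = 0x55
  '4' = 0x34 → acc = 0x61
  '5' = 0x35 → acc = 0x54
  '6' = 0x36 → acc = 0x62
  ',' = 0x2C → acc = 0x4E
  '9' = 0x39 → acc = 0x77
  '3' = 0x33 → acc = 0x44
  '0' = 0x30 → acc = 0x74
Checksum = 0x74.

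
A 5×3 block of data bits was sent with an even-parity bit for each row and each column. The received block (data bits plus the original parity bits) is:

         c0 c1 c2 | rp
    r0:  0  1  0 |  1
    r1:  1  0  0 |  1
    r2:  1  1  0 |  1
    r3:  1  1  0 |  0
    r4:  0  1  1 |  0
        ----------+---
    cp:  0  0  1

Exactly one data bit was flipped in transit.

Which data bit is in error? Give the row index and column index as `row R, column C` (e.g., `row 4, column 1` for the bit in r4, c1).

row 2, column 0

Recompute each row's even parity and compare to rp:
  r0: data parity 1, sent rp 1 → ok
  r1: data parity 1, sent rp 1 → ok
  r2: data parity 0, sent rp 1 → mismatch
  r3: data parity 0, sent rp 0 → ok
  r4: data parity 0, sent rp 0 → ok
Recompute each column's even parity and compare to cp:
  c0: data parity 1, sent cp 0 → mismatch
  c1: data parity 0, sent cp 0 → ok
  c2: data parity 1, sent cp 1 → ok
Exactly one row (r2) and one column (c0) fail → the flipped bit is at their intersection.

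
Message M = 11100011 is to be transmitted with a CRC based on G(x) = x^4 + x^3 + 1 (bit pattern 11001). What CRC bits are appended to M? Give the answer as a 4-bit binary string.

0000

Append 4 zeros: 111000110000. Divide by 11001 (XOR where the leading bit is 1):
  pos 0: 11100 XOR 11001 = 00101
  pos 2: 10101 XOR 11001 = 01100
  pos 3: 11001 XOR 11001 = 00000
Remainder (last 4 bits) = 0000. This is the CRC / FCS.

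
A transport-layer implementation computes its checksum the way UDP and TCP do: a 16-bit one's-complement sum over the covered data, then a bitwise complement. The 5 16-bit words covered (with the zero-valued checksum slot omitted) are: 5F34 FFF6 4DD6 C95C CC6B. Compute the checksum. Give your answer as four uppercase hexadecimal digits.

BD35

One's-complement addition (fold any carry out of bit 15 back into bit 0):
  0x5F34 + 0xFFF6 = 0x15F2A → wrap carry → 0x5F2B
  0x5F2B + 0x4DD6 = 0x0AD01
  0xAD01 + 0xC95C = 0x1765D → wrap carry → 0x765E
  0x765E + 0xCC6B = 0x142C9 → wrap carry → 0x42CA
One's-complement sum = 0x42CA.
Checksum = ~0x42CA & 0xFFFF = 0xBD35.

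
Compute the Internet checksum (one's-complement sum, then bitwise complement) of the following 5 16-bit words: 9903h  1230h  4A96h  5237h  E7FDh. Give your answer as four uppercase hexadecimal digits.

D000

One's-complement addition (fold any carry out of bit 15 back into bit 0):
  0x9903 + 0x1230 = 0x0AB33
  0xAB33 + 0x4A96 = 0x0F5C9
  0xF5C9 + 0x5237 = 0x14800 → wrap carry → 0x4801
  0x4801 + 0xE7FD = 0x12FFE → wrap carry → 0x2FFF
One's-complement sum = 0x2FFF.
Checksum = ~0x2FFF & 0xFFFF = 0xD000.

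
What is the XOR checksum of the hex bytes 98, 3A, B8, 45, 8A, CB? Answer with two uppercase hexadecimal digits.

XOR the bytes together:
  start with 0x98
  0x98 ⊕ 0x3A = 0xA2
  0xA2 ⊕ 0xB8 = 0x1A
  0x1A ⊕ 0x45 = 0x5F
  0x5F ⊕ 0x8A = 0xD5
  0xD5 ⊕ 0xCB = 0x1E

1E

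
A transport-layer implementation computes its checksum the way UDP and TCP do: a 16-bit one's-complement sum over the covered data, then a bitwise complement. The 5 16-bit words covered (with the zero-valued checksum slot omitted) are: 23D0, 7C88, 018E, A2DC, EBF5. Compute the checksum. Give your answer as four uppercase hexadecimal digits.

CF46

One's-complement addition (fold any carry out of bit 15 back into bit 0):
  0x23D0 + 0x7C88 = 0x0A058
  0xA058 + 0x018E = 0x0A1E6
  0xA1E6 + 0xA2DC = 0x144C2 → wrap carry → 0x44C3
  0x44C3 + 0xEBF5 = 0x130B8 → wrap carry → 0x30B9
One's-complement sum = 0x30B9.
Checksum = ~0x30B9 & 0xFFFF = 0xCF46.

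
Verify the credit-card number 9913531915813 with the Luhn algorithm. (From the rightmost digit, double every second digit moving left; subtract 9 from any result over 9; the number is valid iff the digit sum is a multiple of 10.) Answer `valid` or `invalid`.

From the right, keep odd positions and double even positions (subtract 9 from any doubled value over 9):
  doubled (positions 2,4,...): 2 1 9 6 6 9 → sum 33
  kept (positions 1,3,...): 3 8 1 1 5 1 9 → sum 28
Total = 61.
61 mod 10 = 1, so the number is invalid.

invalid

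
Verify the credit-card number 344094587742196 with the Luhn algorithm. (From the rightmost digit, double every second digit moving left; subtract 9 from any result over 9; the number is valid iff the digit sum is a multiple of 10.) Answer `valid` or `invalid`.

From the right, keep odd positions and double even positions (subtract 9 from any doubled value over 9):
  doubled (positions 2,4,...): 9 4 5 7 8 0 8 → sum 41
  kept (positions 1,3,...): 6 1 4 7 5 9 4 3 → sum 39
Total = 80.
80 mod 10 = 0, so the number is valid.

valid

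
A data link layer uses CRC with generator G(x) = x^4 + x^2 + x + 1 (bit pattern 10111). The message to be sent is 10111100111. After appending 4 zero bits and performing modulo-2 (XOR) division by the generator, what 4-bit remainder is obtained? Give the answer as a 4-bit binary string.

0110

Append 4 zeros: 101111001110000. Divide by 10111 (XOR where the leading bit is 1):
  pos 0: 10111 XOR 10111 = 00000
  pos 5: 10011 XOR 10111 = 00100
  pos 7: 10010 XOR 10111 = 00101
  pos 9: 10100 XOR 10111 = 00011
Remainder (last 4 bits) = 0110. This is the CRC / FCS.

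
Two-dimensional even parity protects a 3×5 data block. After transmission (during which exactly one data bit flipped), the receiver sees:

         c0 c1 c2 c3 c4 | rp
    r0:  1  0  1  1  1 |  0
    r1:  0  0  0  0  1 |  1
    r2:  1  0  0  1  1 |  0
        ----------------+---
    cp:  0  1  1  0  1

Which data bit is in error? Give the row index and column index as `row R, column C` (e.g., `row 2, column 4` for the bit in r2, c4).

row 2, column 1

Recompute each row's even parity and compare to rp:
  r0: data parity 0, sent rp 0 → ok
  r1: data parity 1, sent rp 1 → ok
  r2: data parity 1, sent rp 0 → mismatch
Recompute each column's even parity and compare to cp:
  c0: data parity 0, sent cp 0 → ok
  c1: data parity 0, sent cp 1 → mismatch
  c2: data parity 1, sent cp 1 → ok
  c3: data parity 0, sent cp 0 → ok
  c4: data parity 1, sent cp 1 → ok
Exactly one row (r2) and one column (c1) fail → the flipped bit is at their intersection.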